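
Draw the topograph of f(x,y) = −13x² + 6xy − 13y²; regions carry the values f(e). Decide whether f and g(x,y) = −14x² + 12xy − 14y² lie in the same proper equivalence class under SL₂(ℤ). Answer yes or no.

D₁ = -640, D₂ = -640
f is negative-definite; reduce −f:
−f: flip: (13,-6,13)→(13,6,13)
−f: reduced (well bottom): (13,6,13) with a≤c, −a<b≤a
flip sign back: reduced form of f is (-13,-6,-13)
g is negative-definite; reduce −g:
−g: flip: (14,-12,14)→(14,12,14)
−g: reduced (well bottom): (14,12,14) with a≤c, −a<b≤a
flip sign back: reduced form of g is (-14,-12,-14)
reduced forms (-13, -6, -13) vs (-14, -12, -14) ⇒ inequivalent

no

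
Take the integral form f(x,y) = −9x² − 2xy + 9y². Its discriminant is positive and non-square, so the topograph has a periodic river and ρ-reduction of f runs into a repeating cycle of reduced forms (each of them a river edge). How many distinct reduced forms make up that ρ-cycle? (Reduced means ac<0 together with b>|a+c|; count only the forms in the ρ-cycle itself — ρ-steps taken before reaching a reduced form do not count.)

D = 328, ⌊√D⌋ = 18
descent: ρ → (9,2,-9)  [lands on river]
river: ρ → (-9,16,2)
river: ρ → (2,16,-9)
river: ρ → (-9,2,9)
river: ρ → (9,16,-2)
river: ρ → (-2,16,9)
ρ-cycle length = 6 (tail of 1 descent step not counted)

6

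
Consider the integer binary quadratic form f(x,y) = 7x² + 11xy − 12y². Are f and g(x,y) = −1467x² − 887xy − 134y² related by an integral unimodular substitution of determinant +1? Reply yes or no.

D₁ = 457, D₂ = 457
river cycle of f (length 46): (-12, 13, 6), (6, 11, -14), (-14, 17, 3), (3, 19, -8), (-8, 13, 9), (9, 5, -12), (-12, 19, 2), (2, 21, -2), (-2, 19, 12), (12, 5, -9), … (36 more)
river cycle of g (length 46): (-12, 13, 6), (6, 11, -14), (-14, 17, 3), (3, 19, -8), (-8, 13, 9), (9, 5, -12), (-12, 19, 2), (2, 21, -2), (-2, 19, 12), (12, 5, -9), … (36 more)
cycles coincide ⇒ equivalent

yes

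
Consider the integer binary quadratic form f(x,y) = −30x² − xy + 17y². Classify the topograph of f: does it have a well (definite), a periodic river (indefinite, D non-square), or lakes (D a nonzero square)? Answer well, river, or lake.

D = b²−4ac = (-1)² − 4·(-30)·17 = 2041
D > 0 non-square ⇒ indefinite ⇒ periodic river

river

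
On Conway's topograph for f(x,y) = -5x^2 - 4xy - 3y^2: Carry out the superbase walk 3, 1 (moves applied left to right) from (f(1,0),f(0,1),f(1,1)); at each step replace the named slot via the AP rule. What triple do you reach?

start (-5,-3,-12) = (f(1,0),f(0,1),f(1,1))
replace slot 3: 2·((-5)+(-3)) − (-12) = -4 → (-5,-3,-4)
replace slot 1: 2·((-3)+(-4)) − (-5) = -9 → (-9,-3,-4)

-9,-3,-4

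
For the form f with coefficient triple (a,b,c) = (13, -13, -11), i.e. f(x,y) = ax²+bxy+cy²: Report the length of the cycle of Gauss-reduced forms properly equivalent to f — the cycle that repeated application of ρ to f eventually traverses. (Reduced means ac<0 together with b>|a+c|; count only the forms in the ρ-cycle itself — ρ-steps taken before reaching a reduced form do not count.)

D = 741, ⌊√D⌋ = 27
descent: ρ → (-11,13,13)  [lands on river]
river: ρ → (13,13,-11)
river: ρ → (-11,9,15)
river: ρ → (15,21,-5)
river: ρ → (-5,19,19)
river: ρ → (19,19,-5)
river: ρ → (-5,21,15)
river: ρ → (15,9,-11)
ρ-cycle length = 8 (tail of 1 descent step not counted)

8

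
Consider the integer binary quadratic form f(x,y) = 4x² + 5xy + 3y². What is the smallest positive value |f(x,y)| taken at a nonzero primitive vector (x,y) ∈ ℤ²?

translate: b→-3 (≡5 mod 8), so (4,5,3)→(4,-3,2)
flip: (4,-3,2)→(2,3,4)
translate: b→-1 (≡3 mod 4), so (2,3,4)→(2,-1,3)
reduced (well bottom): (2,-1,3) with a≤c, −a<b≤a
well minimum = a = 2

2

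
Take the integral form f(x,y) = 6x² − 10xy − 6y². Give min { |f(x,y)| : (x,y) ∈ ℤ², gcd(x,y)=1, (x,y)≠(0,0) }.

descent: ρ → (-6,10,6)  [lands on river]
river: ρ → (6,14,-2)
river: ρ → (-2,14,6)
river: ρ → (6,10,-6)
river: ρ → (-6,14,2)
river: ρ → (2,14,-6)
closes: descent 1, river 6
min |a| on river = 2

2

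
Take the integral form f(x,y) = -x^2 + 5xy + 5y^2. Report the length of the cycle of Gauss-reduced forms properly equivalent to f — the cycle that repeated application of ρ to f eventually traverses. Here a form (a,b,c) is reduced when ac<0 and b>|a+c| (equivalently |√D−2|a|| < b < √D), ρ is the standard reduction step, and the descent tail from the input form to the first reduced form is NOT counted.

D = 45, ⌊√D⌋ = 6
river: ρ → (5,5,-1)
river: ρ → (-1,5,5)
ρ-cycle length = 2 (tail of 0 descent steps not counted)

2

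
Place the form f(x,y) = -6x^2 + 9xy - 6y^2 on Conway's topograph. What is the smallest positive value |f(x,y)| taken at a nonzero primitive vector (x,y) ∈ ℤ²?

translate: b→3 (≡-9 mod 12), so (6,-9,6)→(6,3,3)
flip: (6,3,3)→(3,-3,6)
translate: b→3 (≡-3 mod 6), so (3,-3,6)→(3,3,6)
reduced (well bottom): (3,3,6) with a≤c, −a<b≤a
well minimum |f| = |-3| = 3 (negative-definite)

3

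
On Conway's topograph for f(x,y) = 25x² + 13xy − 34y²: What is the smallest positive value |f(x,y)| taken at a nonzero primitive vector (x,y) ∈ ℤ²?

river: ρ → (-34,55,4)
river: ρ → (4,57,-20)
river: ρ → (-20,23,38)
river: ρ → (38,53,-5)
river: ρ → (-5,57,16)
river: ρ → (16,39,-32)
river: ρ → (-32,25,23)
river: ρ → (23,21,-34)
river: ρ → (-34,47,10)
river: ρ → (10,53,-19)
river: ρ → (-19,23,40)
river: ρ → (40,57,-2)
river: ρ → (-2,59,11)
river: ρ → (11,51,-22)
river: ρ → (-22,37,25)
river: ρ → (25,13,-34)
closes: descent 0, river 16
min |a| on river = 2

2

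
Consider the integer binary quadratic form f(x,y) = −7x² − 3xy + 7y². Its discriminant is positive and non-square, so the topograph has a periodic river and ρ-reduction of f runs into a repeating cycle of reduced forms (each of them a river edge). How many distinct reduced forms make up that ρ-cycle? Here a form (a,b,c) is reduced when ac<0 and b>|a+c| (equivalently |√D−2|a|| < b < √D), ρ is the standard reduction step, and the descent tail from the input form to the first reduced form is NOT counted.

D = 205, ⌊√D⌋ = 14
descent: ρ → (7,3,-7)  [lands on river]
river: ρ → (-7,11,3)
river: ρ → (3,13,-3)
river: ρ → (-3,11,7)
ρ-cycle length = 4 (tail of 1 descent step not counted)

4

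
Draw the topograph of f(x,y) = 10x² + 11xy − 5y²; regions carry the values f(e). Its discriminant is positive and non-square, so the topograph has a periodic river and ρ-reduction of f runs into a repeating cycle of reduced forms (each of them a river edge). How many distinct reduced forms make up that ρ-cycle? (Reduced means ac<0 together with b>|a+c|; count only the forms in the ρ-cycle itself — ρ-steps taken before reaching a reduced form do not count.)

D = 321, ⌊√D⌋ = 17
river: ρ → (-5,9,12)
river: ρ → (12,15,-2)
river: ρ → (-2,17,4)
river: ρ → (4,15,-6)
river: ρ → (-6,9,10)
river: ρ → (10,11,-5)
ρ-cycle length = 6 (tail of 0 descent steps not counted)

6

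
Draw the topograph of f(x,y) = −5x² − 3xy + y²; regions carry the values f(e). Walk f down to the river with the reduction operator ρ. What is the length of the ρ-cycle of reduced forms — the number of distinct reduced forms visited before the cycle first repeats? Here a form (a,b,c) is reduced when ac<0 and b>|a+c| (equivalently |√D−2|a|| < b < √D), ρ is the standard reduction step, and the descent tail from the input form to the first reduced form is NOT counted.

D = 29, ⌊√D⌋ = 5
descent: ρ → (1,5,-1)  [lands on river]
river: ρ → (-1,5,1)
ρ-cycle length = 2 (tail of 1 descent step not counted)

2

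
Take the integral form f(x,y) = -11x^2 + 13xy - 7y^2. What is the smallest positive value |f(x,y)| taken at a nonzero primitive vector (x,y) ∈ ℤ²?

translate: b→9 (≡-13 mod 22), so (11,-13,7)→(11,9,5)
flip: (11,9,5)→(5,-9,11)
translate: b→1 (≡-9 mod 10), so (5,-9,11)→(5,1,7)
reduced (well bottom): (5,1,7) with a≤c, −a<b≤a
well minimum |f| = |-5| = 5 (negative-definite)

5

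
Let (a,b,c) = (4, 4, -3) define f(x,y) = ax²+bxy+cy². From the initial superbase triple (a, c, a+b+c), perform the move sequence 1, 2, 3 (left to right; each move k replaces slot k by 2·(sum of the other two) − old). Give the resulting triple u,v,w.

start (4,-3,5) = (f(1,0),f(0,1),f(1,1))
replace slot 1: 2·((-3)+5) − 4 = 0 → (0,-3,5)
replace slot 2: 2·(0+5) − (-3) = 13 → (0,13,5)
replace slot 3: 2·(0+13) − 5 = 21 → (0,13,21)

0,13,21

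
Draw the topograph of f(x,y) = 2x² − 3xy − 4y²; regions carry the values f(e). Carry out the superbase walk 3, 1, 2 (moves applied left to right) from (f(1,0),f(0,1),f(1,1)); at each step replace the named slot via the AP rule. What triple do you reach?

start (2,-4,-5) = (f(1,0),f(0,1),f(1,1))
replace slot 3: 2·(2+(-4)) − (-5) = 1 → (2,-4,1)
replace slot 1: 2·((-4)+1) − 2 = -8 → (-8,-4,1)
replace slot 2: 2·((-8)+1) − (-4) = -10 → (-8,-10,1)

-8,-10,1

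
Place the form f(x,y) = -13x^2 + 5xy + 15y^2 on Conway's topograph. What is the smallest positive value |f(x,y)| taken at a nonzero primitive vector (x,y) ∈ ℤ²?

river: ρ → (15,25,-3)
river: ρ → (-3,23,23)
river: ρ → (23,23,-3)
river: ρ → (-3,25,15)
river: ρ → (15,5,-13)
river: ρ → (-13,21,7)
river: ρ → (7,21,-13)
river: ρ → (-13,5,15)
closes: descent 0, river 8
min |a| on river = 3

3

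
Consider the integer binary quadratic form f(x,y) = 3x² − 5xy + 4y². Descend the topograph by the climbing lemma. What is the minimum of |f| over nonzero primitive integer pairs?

translate: b→1 (≡-5 mod 6), so (3,-5,4)→(3,1,2)
flip: (3,1,2)→(2,-1,3)
reduced (well bottom): (2,-1,3) with a≤c, −a<b≤a
well minimum = a = 2

2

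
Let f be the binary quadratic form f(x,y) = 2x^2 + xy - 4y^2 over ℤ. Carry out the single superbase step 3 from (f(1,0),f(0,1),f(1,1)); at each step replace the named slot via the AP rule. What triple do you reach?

start (2,-4,-1) = (f(1,0),f(0,1),f(1,1))
replace slot 3: 2·(2+(-4)) − (-1) = -3 → (2,-4,-3)

2,-4,-3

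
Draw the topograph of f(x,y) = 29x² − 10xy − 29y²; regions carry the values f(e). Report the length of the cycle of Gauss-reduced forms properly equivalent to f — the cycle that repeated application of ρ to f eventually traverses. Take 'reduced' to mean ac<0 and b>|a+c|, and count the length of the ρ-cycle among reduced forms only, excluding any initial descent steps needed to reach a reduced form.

D = 3464, ⌊√D⌋ = 58
descent: ρ → (-29,10,29)  [lands on river]
river: ρ → (29,48,-10)
river: ρ → (-10,52,19)
river: ρ → (19,24,-38)
river: ρ → (-38,52,5)
river: ρ → (5,58,-5)
river: ρ → (-5,52,38)
river: ρ → (38,24,-19)
river: ρ → (-19,52,10)
river: ρ → (10,48,-29)
ρ-cycle length = 10 (tail of 1 descent step not counted)

10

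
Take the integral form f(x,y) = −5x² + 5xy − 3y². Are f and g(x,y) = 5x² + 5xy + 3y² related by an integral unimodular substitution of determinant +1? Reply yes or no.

D₁ = -35, D₂ = -35
f is negative-definite; reduce −f:
−f: translate: b→5 (≡-5 mod 10), so (5,-5,3)→(5,5,3)
−f: flip: (5,5,3)→(3,-5,5)
−f: translate: b→1 (≡-5 mod 6), so (3,-5,5)→(3,1,3)
−f: reduced (well bottom): (3,1,3) with a≤c, −a<b≤a
flip sign back: reduced form of f is (-3,-1,-3)
g: flip: (5,5,3)→(3,-5,5)
g: translate: b→1 (≡-5 mod 6), so (3,-5,5)→(3,1,3)
g: reduced (well bottom): (3,1,3) with a≤c, −a<b≤a
reduced forms (-3, -1, -3) vs (3, 1, 3) ⇒ inequivalent

no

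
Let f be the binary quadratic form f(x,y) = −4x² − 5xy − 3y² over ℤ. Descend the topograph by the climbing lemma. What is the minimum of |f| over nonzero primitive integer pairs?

translate: b→-3 (≡5 mod 8), so (4,5,3)→(4,-3,2)
flip: (4,-3,2)→(2,3,4)
translate: b→-1 (≡3 mod 4), so (2,3,4)→(2,-1,3)
reduced (well bottom): (2,-1,3) with a≤c, −a<b≤a
well minimum |f| = |-2| = 2 (negative-definite)

2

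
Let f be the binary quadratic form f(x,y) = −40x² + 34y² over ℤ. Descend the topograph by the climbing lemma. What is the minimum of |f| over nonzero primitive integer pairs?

descent: ρ → (34,68,-6)  [lands on river]
river: ρ → (-6,64,56)
river: ρ → (56,48,-14)
river: ρ → (-14,64,24)
river: ρ → (24,32,-46)
river: ρ → (-46,60,10)
river: ρ → (10,60,-46)
river: ρ → (-46,32,24)
river: ρ → (24,64,-14)
river: ρ → (-14,48,56)
river: ρ → (56,64,-6)
river: ρ → (-6,68,34)
closes: descent 1, river 12
min |a| on river = 6

6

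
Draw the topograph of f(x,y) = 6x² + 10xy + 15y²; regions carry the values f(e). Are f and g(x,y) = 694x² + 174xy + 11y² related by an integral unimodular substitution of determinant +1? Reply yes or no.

D₁ = -260, D₂ = -260
f: translate: b→-2 (≡10 mod 12), so (6,10,15)→(6,-2,11)
f: reduced (well bottom): (6,-2,11) with a≤c, −a<b≤a
g: flip: (694,174,11)→(11,-174,694)
g: translate: b→2 (≡-174 mod 22), so (11,-174,694)→(11,2,6)
g: flip: (11,2,6)→(6,-2,11)
g: reduced (well bottom): (6,-2,11) with a≤c, −a<b≤a
reduced forms (6, -2, 11) vs (6, -2, 11) ⇒ equivalent

yes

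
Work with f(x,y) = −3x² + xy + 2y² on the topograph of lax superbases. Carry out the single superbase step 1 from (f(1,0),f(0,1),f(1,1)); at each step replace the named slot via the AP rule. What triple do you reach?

start (-3,2,0) = (f(1,0),f(0,1),f(1,1))
replace slot 1: 2·(2+0) − (-3) = 7 → (7,2,0)

7,2,0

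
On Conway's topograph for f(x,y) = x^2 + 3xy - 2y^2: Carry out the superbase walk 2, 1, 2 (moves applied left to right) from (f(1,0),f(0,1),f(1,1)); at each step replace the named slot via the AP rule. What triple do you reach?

start (1,-2,2) = (f(1,0),f(0,1),f(1,1))
replace slot 2: 2·(1+2) − (-2) = 8 → (1,8,2)
replace slot 1: 2·(8+2) − 1 = 19 → (19,8,2)
replace slot 2: 2·(19+2) − 8 = 34 → (19,34,2)

19,34,2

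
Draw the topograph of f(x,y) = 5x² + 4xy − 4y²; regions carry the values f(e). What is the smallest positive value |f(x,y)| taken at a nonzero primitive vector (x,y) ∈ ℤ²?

river: ρ → (-4,4,5)
river: ρ → (5,6,-3)
river: ρ → (-3,6,5)
river: ρ → (5,4,-4)
closes: descent 0, river 4
min |a| on river = 3

3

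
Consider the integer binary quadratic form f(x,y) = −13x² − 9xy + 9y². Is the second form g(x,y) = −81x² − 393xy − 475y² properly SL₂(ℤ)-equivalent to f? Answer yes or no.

D₁ = 549, D₂ = 549
river cycle of f (length 6): (9, 9, -13), (-13, 17, 5), (5, 23, -1), (-1, 23, 5), (5, 17, -13), (-13, 9, 9)
river cycle of g (length 6): (-13, 17, 5), (5, 23, -1), (-1, 23, 5), (5, 17, -13), (-13, 9, 9), (9, 9, -13)
cycles coincide ⇒ equivalent

yes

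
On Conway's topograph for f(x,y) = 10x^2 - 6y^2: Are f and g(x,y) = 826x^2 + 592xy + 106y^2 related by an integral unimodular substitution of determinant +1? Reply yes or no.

D₁ = 240, D₂ = 240
river cycle of f (length 2): (-6, 12, 4), (4, 12, -6)
river cycle of g (length 2): (4, 12, -6), (-6, 12, 4)
cycles coincide ⇒ equivalent

yes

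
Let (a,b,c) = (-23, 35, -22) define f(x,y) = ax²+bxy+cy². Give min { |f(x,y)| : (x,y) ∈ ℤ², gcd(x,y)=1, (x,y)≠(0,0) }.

translate: b→11 (≡-35 mod 46), so (23,-35,22)→(23,11,10)
flip: (23,11,10)→(10,-11,23)
translate: b→9 (≡-11 mod 20), so (10,-11,23)→(10,9,22)
reduced (well bottom): (10,9,22) with a≤c, −a<b≤a
well minimum |f| = |-10| = 10 (negative-definite)

10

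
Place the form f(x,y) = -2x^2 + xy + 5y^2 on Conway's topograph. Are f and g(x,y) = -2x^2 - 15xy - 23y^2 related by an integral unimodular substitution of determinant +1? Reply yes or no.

D₁ = 41, D₂ = 41
river cycle of f (length 10): (-2, 5, 2), (2, 3, -4), (-4, 5, 1), (1, 5, -4), (-4, 3, 2), (2, 5, -2), (-2, 3, 4), (4, 5, -1), (-1, 5, 4), (4, 3, -2)
river cycle of g (length 10): (-2, 5, 2), (2, 3, -4), (-4, 5, 1), (1, 5, -4), (-4, 3, 2), (2, 5, -2), (-2, 3, 4), (4, 5, -1), (-1, 5, 4), (4, 3, -2)
cycles coincide ⇒ equivalent

yes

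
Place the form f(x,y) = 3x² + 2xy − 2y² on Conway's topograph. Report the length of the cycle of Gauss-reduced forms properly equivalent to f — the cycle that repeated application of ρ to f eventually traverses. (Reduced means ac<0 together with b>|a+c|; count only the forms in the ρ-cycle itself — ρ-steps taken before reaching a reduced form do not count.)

D = 28, ⌊√D⌋ = 5
river: ρ → (-2,2,3)
river: ρ → (3,4,-1)
river: ρ → (-1,4,3)
river: ρ → (3,2,-2)
ρ-cycle length = 4 (tail of 0 descent steps not counted)

4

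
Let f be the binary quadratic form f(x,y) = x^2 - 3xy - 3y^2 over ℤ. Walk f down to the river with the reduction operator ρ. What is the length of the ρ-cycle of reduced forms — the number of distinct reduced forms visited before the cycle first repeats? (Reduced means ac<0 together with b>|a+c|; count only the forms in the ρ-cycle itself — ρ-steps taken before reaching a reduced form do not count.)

D = 21, ⌊√D⌋ = 4
descent: ρ → (-3,3,1)  [lands on river]
river: ρ → (1,3,-3)
ρ-cycle length = 2 (tail of 1 descent step not counted)

2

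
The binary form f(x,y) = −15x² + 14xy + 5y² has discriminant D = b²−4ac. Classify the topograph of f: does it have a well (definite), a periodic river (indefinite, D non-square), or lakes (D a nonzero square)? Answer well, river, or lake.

D = b²−4ac = 14² − 4·(-15)·5 = 496
D > 0 non-square ⇒ indefinite ⇒ periodic river

river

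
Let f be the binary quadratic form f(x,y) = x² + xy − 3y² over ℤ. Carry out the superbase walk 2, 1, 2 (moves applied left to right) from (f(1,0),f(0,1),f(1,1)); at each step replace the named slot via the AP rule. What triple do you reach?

start (1,-3,-1) = (f(1,0),f(0,1),f(1,1))
replace slot 2: 2·(1+(-1)) − (-3) = 3 → (1,3,-1)
replace slot 1: 2·(3+(-1)) − 1 = 3 → (3,3,-1)
replace slot 2: 2·(3+(-1)) − 3 = 1 → (3,1,-1)

3,1,-1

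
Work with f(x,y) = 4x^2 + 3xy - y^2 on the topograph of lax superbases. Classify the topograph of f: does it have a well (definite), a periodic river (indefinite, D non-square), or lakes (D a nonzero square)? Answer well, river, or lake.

D = b²−4ac = 3² − 4·4·(-1) = 25
D = 5² is a perfect square ⇒ form factors over ℤ ⇒ lakes

lake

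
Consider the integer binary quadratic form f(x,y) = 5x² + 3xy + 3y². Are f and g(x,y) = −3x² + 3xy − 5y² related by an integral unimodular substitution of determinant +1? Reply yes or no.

D₁ = -51, D₂ = -51
f: flip: (5,3,3)→(3,-3,5)
f: translate: b→3 (≡-3 mod 6), so (3,-3,5)→(3,3,5)
f: reduced (well bottom): (3,3,5) with a≤c, −a<b≤a
g is negative-definite; reduce −g:
−g: translate: b→3 (≡-3 mod 6), so (3,-3,5)→(3,3,5)
−g: reduced (well bottom): (3,3,5) with a≤c, −a<b≤a
flip sign back: reduced form of g is (-3,-3,-5)
reduced forms (3, 3, 5) vs (-3, -3, -5) ⇒ inequivalent

no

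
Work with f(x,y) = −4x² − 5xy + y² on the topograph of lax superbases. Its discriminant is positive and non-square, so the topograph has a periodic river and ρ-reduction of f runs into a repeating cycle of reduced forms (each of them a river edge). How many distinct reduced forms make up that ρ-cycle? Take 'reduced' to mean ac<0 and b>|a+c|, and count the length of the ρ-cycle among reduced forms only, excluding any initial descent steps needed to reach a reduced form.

D = 41, ⌊√D⌋ = 6
descent: ρ → (1,5,-4)  [lands on river]
river: ρ → (-4,3,2)
river: ρ → (2,5,-2)
river: ρ → (-2,3,4)
river: ρ → (4,5,-1)
river: ρ → (-1,5,4)
river: ρ → (4,3,-2)
river: ρ → (-2,5,2)
river: ρ → (2,3,-4)
river: ρ → (-4,5,1)
ρ-cycle length = 10 (tail of 1 descent step not counted)

10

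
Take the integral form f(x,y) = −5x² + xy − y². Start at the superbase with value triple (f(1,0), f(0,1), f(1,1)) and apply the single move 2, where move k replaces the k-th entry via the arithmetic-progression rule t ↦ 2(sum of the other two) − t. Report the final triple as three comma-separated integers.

start (-5,-1,-5) = (f(1,0),f(0,1),f(1,1))
replace slot 2: 2·((-5)+(-5)) − (-1) = -19 → (-5,-19,-5)

-5,-19,-5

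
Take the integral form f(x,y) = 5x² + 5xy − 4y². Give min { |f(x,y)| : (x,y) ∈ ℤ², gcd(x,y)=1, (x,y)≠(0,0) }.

river: ρ → (-4,3,6)
river: ρ → (6,9,-1)
river: ρ → (-1,9,6)
river: ρ → (6,3,-4)
river: ρ → (-4,5,5)
river: ρ → (5,5,-4)
closes: descent 0, river 6
min |a| on river = 1

1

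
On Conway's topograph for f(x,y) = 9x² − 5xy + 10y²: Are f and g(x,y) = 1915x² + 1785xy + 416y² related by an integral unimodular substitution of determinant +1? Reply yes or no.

D₁ = -335, D₂ = -335
f: reduced (well bottom): (9,-5,10) with a≤c, −a<b≤a
g: flip: (1915,1785,416)→(416,-1785,1915)
g: translate: b→-121 (≡-1785 mod 832), so (416,-1785,1915)→(416,-121,9)
g: flip: (416,-121,9)→(9,121,416)
g: translate: b→-5 (≡121 mod 18), so (9,121,416)→(9,-5,10)
g: reduced (well bottom): (9,-5,10) with a≤c, −a<b≤a
reduced forms (9, -5, 10) vs (9, -5, 10) ⇒ equivalent

yes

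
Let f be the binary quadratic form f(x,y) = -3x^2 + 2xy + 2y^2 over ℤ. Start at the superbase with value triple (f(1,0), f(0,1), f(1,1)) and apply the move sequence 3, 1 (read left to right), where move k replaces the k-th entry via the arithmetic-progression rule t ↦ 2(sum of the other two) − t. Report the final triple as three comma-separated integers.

start (-3,2,1) = (f(1,0),f(0,1),f(1,1))
replace slot 3: 2·((-3)+2) − 1 = -3 → (-3,2,-3)
replace slot 1: 2·(2+(-3)) − (-3) = 1 → (1,2,-3)

1,2,-3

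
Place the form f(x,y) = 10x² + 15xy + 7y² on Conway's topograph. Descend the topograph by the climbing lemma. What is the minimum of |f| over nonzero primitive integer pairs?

translate: b→-5 (≡15 mod 20), so (10,15,7)→(10,-5,2)
flip: (10,-5,2)→(2,5,10)
translate: b→1 (≡5 mod 4), so (2,5,10)→(2,1,7)
reduced (well bottom): (2,1,7) with a≤c, −a<b≤a
well minimum = a = 2

2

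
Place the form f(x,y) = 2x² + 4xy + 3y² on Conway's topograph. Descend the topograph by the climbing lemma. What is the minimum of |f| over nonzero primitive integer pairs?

translate: b→0 (≡4 mod 4), so (2,4,3)→(2,0,1)
flip: (2,0,1)→(1,0,2)
reduced (well bottom): (1,0,2) with a≤c, −a<b≤a
well minimum = a = 1

1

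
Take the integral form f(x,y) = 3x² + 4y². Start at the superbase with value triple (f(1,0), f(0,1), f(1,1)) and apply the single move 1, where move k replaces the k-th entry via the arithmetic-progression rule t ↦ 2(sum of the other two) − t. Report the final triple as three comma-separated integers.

start (3,4,7) = (f(1,0),f(0,1),f(1,1))
replace slot 1: 2·(4+7) − 3 = 19 → (19,4,7)

19,4,7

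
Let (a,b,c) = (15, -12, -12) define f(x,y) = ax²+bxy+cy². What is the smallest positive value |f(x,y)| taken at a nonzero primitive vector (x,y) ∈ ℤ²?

descent: ρ → (-12,12,15)  [lands on river]
river: ρ → (15,18,-9)
river: ρ → (-9,18,15)
river: ρ → (15,12,-12)
closes: descent 1, river 4
min |a| on river = 9

9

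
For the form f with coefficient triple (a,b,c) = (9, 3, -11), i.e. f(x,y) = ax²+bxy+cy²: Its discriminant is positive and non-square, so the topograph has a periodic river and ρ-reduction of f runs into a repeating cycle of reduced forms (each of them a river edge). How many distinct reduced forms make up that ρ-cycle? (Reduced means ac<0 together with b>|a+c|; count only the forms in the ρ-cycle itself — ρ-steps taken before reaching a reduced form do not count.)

D = 405, ⌊√D⌋ = 20
river: ρ → (-11,19,1)
river: ρ → (1,19,-11)
river: ρ → (-11,3,9)
river: ρ → (9,15,-5)
river: ρ → (-5,15,9)
river: ρ → (9,3,-11)
ρ-cycle length = 6 (tail of 0 descent steps not counted)

6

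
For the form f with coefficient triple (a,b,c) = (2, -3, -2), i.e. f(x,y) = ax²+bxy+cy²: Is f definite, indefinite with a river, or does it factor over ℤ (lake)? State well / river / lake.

D = b²−4ac = (-3)² − 4·2·(-2) = 25
D = 5² is a perfect square ⇒ form factors over ℤ ⇒ lakes

lake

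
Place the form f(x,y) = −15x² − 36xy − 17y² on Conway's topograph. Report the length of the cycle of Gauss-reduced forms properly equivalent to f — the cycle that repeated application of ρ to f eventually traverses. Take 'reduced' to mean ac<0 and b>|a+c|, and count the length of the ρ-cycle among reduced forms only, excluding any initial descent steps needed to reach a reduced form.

D = 276, ⌊√D⌋ = 16
descent: ρ → (-17,2,4)
descent: ρ → (4,14,-5)  [lands on river]
river: ρ → (-5,16,1)
river: ρ → (1,16,-5)
river: ρ → (-5,14,4)
river: ρ → (4,10,-11)
river: ρ → (-11,12,3)
river: ρ → (3,12,-11)
river: ρ → (-11,10,4)
ρ-cycle length = 8 (tail of 2 descent steps not counted)

8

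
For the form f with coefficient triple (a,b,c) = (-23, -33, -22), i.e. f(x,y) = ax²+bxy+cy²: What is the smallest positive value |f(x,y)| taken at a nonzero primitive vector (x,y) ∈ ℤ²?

translate: b→-13 (≡33 mod 46), so (23,33,22)→(23,-13,12)
flip: (23,-13,12)→(12,13,23)
translate: b→-11 (≡13 mod 24), so (12,13,23)→(12,-11,22)
reduced (well bottom): (12,-11,22) with a≤c, −a<b≤a
well minimum |f| = |-12| = 12 (negative-definite)

12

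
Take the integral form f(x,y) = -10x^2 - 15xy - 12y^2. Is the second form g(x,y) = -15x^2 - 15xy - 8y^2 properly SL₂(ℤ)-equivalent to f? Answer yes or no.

D₁ = -255, D₂ = -255
f is negative-definite; reduce −f:
−f: translate: b→-5 (≡15 mod 20), so (10,15,12)→(10,-5,7)
−f: flip: (10,-5,7)→(7,5,10)
−f: reduced (well bottom): (7,5,10) with a≤c, −a<b≤a
flip sign back: reduced form of f is (-7,-5,-10)
g is negative-definite; reduce −g:
−g: flip: (15,15,8)→(8,-15,15)
−g: translate: b→1 (≡-15 mod 16), so (8,-15,15)→(8,1,8)
−g: reduced (well bottom): (8,1,8) with a≤c, −a<b≤a
flip sign back: reduced form of g is (-8,-1,-8)
reduced forms (-7, -5, -10) vs (-8, -1, -8) ⇒ inequivalent

no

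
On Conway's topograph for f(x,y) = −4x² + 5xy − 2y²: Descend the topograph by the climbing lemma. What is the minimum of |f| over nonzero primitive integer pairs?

translate: b→3 (≡-5 mod 8), so (4,-5,2)→(4,3,1)
flip: (4,3,1)→(1,-3,4)
translate: b→1 (≡-3 mod 2), so (1,-3,4)→(1,1,2)
reduced (well bottom): (1,1,2) with a≤c, −a<b≤a
well minimum |f| = |-1| = 1 (negative-definite)

1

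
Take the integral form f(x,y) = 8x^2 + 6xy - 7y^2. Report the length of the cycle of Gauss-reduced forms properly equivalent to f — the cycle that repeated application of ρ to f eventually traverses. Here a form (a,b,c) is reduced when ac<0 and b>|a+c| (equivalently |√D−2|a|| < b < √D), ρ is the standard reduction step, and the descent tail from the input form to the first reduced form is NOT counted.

D = 260, ⌊√D⌋ = 16
river: ρ → (-7,8,7)
river: ρ → (7,6,-8)
river: ρ → (-8,10,5)
river: ρ → (5,10,-8)
river: ρ → (-8,6,7)
river: ρ → (7,8,-7)
river: ρ → (-7,6,8)
river: ρ → (8,10,-5)
river: ρ → (-5,10,8)
river: ρ → (8,6,-7)
ρ-cycle length = 10 (tail of 0 descent steps not counted)

10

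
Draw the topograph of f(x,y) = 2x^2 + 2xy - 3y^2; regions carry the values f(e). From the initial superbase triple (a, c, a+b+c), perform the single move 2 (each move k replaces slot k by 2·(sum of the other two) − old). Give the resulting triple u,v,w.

start (2,-3,1) = (f(1,0),f(0,1),f(1,1))
replace slot 2: 2·(2+1) − (-3) = 9 → (2,9,1)

2,9,1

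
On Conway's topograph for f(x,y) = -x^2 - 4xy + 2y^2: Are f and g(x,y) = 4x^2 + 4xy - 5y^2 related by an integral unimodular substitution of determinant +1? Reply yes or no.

D₁ = 24, D₂ = 96
discriminants differ ⇒ not SL₂(ℤ)-equivalent

no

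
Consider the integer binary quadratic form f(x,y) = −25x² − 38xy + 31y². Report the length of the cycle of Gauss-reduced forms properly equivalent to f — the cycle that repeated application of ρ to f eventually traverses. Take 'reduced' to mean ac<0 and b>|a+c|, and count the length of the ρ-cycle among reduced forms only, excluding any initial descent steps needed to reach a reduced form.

D = 4544, ⌊√D⌋ = 67
descent: ρ → (31,38,-25)  [lands on river]
river: ρ → (-25,62,7)
river: ρ → (7,64,-16)
river: ρ → (-16,64,7)
river: ρ → (7,62,-25)
river: ρ → (-25,38,31)
river: ρ → (31,24,-32)
river: ρ → (-32,40,23)
river: ρ → (23,52,-20)
river: ρ → (-20,28,47)
river: ρ → (47,66,-1)
river: ρ → (-1,66,47)
river: ρ → (47,28,-20)
river: ρ → (-20,52,23)
river: ρ → (23,40,-32)
river: ρ → (-32,24,31)
ρ-cycle length = 16 (tail of 1 descent step not counted)

16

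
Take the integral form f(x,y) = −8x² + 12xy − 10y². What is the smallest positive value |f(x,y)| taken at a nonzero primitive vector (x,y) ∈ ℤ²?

translate: b→4 (≡-12 mod 16), so (8,-12,10)→(8,4,6)
flip: (8,4,6)→(6,-4,8)
reduced (well bottom): (6,-4,8) with a≤c, −a<b≤a
well minimum |f| = |-6| = 6 (negative-definite)

6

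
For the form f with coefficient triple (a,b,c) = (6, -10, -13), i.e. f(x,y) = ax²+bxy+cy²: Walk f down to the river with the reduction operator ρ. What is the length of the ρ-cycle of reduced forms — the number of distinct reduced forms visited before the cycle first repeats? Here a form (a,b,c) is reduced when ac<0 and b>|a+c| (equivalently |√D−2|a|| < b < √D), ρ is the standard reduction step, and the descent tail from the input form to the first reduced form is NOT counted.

D = 412, ⌊√D⌋ = 20
descent: ρ → (-13,10,6)  [lands on river]
river: ρ → (6,14,-9)
river: ρ → (-9,4,11)
river: ρ → (11,18,-2)
river: ρ → (-2,18,11)
river: ρ → (11,4,-9)
river: ρ → (-9,14,6)
river: ρ → (6,10,-13)
river: ρ → (-13,16,3)
river: ρ → (3,20,-1)
river: ρ → (-1,20,3)
river: ρ → (3,16,-13)
ρ-cycle length = 12 (tail of 1 descent step not counted)

12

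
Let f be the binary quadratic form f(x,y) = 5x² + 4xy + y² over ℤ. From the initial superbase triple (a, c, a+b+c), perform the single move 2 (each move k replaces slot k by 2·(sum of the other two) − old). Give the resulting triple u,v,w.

start (5,1,10) = (f(1,0),f(0,1),f(1,1))
replace slot 2: 2·(5+10) − 1 = 29 → (5,29,10)

5,29,10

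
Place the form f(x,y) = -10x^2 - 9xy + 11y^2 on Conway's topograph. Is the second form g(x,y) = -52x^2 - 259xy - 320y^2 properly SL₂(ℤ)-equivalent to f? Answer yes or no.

D₁ = 521, D₂ = 521
river cycle of f (length 34): (11, 9, -10), (-10, 11, 10), (10, 9, -11), (-11, 13, 8), (8, 19, -5), (-5, 21, 4), (4, 19, -10), (-10, 21, 2), (2, 19, -20), (-20, 21, 1), … (24 more)
river cycle of g (length 34): (-10, 11, 10), (10, 9, -11), (-11, 13, 8), (8, 19, -5), (-5, 21, 4), (4, 19, -10), (-10, 21, 2), (2, 19, -20), (-20, 21, 1), (1, 21, -20), … (24 more)
cycles coincide ⇒ equivalent

yes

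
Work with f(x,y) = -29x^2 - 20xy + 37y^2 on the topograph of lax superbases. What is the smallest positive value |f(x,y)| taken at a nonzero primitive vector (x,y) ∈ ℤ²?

descent: ρ → (37,20,-29)  [lands on river]
river: ρ → (-29,38,28)
river: ρ → (28,18,-39)
river: ρ → (-39,60,7)
river: ρ → (7,66,-12)
river: ρ → (-12,54,37)
closes: descent 1, river 6
min |a| on river = 7

7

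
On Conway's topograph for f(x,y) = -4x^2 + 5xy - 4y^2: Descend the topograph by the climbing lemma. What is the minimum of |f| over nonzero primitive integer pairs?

translate: b→3 (≡-5 mod 8), so (4,-5,4)→(4,3,3)
flip: (4,3,3)→(3,-3,4)
translate: b→3 (≡-3 mod 6), so (3,-3,4)→(3,3,4)
reduced (well bottom): (3,3,4) with a≤c, −a<b≤a
well minimum |f| = |-3| = 3 (negative-definite)

3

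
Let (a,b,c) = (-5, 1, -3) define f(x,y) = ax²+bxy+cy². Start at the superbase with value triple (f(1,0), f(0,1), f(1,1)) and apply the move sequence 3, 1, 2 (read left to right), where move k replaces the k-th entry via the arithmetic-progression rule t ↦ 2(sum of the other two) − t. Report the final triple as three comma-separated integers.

start (-5,-3,-7) = (f(1,0),f(0,1),f(1,1))
replace slot 3: 2·((-5)+(-3)) − (-7) = -9 → (-5,-3,-9)
replace slot 1: 2·((-3)+(-9)) − (-5) = -19 → (-19,-3,-9)
replace slot 2: 2·((-19)+(-9)) − (-3) = -53 → (-19,-53,-9)

-19,-53,-9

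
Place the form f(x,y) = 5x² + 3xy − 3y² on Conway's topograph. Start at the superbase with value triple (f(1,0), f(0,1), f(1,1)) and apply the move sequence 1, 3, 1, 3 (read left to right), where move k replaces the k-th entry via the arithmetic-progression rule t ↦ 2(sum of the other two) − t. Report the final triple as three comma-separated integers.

start (5,-3,5) = (f(1,0),f(0,1),f(1,1))
replace slot 1: 2·((-3)+5) − 5 = -1 → (-1,-3,5)
replace slot 3: 2·((-1)+(-3)) − 5 = -13 → (-1,-3,-13)
replace slot 1: 2·((-3)+(-13)) − (-1) = -31 → (-31,-3,-13)
replace slot 3: 2·((-31)+(-3)) − (-13) = -55 → (-31,-3,-55)

-31,-3,-55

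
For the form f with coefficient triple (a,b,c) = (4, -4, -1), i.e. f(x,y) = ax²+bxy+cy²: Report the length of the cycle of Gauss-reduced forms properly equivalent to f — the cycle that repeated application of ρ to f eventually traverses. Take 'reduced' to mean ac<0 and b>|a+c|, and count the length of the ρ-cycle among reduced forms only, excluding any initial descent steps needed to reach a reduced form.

D = 32, ⌊√D⌋ = 5
descent: ρ → (-1,4,4)  [lands on river]
river: ρ → (4,4,-1)
ρ-cycle length = 2 (tail of 1 descent step not counted)

2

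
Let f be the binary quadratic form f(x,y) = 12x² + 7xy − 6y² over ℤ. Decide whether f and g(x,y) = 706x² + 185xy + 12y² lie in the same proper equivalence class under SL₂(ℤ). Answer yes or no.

D₁ = 337, D₂ = 337
river cycle of f (length 42): (-6, 17, 2), (2, 15, -14), (-14, 13, 3), (3, 17, -4), (-4, 15, 7), (7, 13, -6), (-6, 11, 9), (9, 7, -8), (-8, 9, 8), (8, 7, -9), … (32 more)
river cycle of g (length 42): (12, 7, -6), (-6, 17, 2), (2, 15, -14), (-14, 13, 3), (3, 17, -4), (-4, 15, 7), (7, 13, -6), (-6, 11, 9), (9, 7, -8), (-8, 9, 8), … (32 more)
cycles coincide ⇒ equivalent

yes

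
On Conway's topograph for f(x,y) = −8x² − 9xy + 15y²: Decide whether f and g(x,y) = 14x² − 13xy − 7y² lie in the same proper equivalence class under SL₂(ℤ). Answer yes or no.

D₁ = 561, D₂ = 561
river cycle of f (length 10): (15, 9, -8), (-8, 23, 1), (1, 23, -8), (-8, 9, 15), (15, 21, -2), (-2, 23, 4), (4, 17, -17), (-17, 17, 4), (4, 23, -2), (-2, 21, 15)
river cycle of g (length 16): (-7, 13, 14), (14, 15, -6), (-6, 21, 5), (5, 19, -10), (-10, 21, 3), (3, 21, -10), (-10, 19, 5), (5, 21, -6), (-6, 15, 14), (14, 13, -7), … (6 more)
cycles differ ⇒ inequivalent

no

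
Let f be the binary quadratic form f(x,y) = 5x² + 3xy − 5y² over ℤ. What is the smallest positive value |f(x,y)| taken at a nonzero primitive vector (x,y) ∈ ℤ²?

river: ρ → (-5,7,3)
river: ρ → (3,5,-7)
river: ρ → (-7,9,1)
river: ρ → (1,9,-7)
river: ρ → (-7,5,3)
river: ρ → (3,7,-5)
river: ρ → (-5,3,5)
river: ρ → (5,7,-3)
river: ρ → (-3,5,7)
river: ρ → (7,9,-1)
river: ρ → (-1,9,7)
river: ρ → (7,5,-3)
river: ρ → (-3,7,5)
river: ρ → (5,3,-5)
closes: descent 0, river 14
min |a| on river = 1

1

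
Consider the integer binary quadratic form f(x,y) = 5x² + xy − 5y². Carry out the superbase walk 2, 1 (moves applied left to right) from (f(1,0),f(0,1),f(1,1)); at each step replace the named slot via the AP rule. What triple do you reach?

start (5,-5,1) = (f(1,0),f(0,1),f(1,1))
replace slot 2: 2·(5+1) − (-5) = 17 → (5,17,1)
replace slot 1: 2·(17+1) − 5 = 31 → (31,17,1)

31,17,1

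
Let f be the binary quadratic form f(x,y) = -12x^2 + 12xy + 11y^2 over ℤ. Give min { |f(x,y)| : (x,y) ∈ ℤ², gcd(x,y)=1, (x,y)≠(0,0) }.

river: ρ → (11,10,-13)
river: ρ → (-13,16,8)
river: ρ → (8,16,-13)
river: ρ → (-13,10,11)
river: ρ → (11,12,-12)
river: ρ → (-12,12,11)
closes: descent 0, river 6
min |a| on river = 8

8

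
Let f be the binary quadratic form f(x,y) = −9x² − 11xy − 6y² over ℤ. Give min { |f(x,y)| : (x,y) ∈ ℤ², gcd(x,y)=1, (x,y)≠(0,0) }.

translate: b→-7 (≡11 mod 18), so (9,11,6)→(9,-7,4)
flip: (9,-7,4)→(4,7,9)
translate: b→-1 (≡7 mod 8), so (4,7,9)→(4,-1,6)
reduced (well bottom): (4,-1,6) with a≤c, −a<b≤a
well minimum |f| = |-4| = 4 (negative-definite)

4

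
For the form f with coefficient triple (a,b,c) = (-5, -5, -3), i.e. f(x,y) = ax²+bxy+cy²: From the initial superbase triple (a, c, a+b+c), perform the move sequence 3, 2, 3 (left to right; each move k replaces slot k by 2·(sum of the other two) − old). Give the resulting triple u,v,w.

start (-5,-3,-13) = (f(1,0),f(0,1),f(1,1))
replace slot 3: 2·((-5)+(-3)) − (-13) = -3 → (-5,-3,-3)
replace slot 2: 2·((-5)+(-3)) − (-3) = -13 → (-5,-13,-3)
replace slot 3: 2·((-5)+(-13)) − (-3) = -33 → (-5,-13,-33)

-5,-13,-33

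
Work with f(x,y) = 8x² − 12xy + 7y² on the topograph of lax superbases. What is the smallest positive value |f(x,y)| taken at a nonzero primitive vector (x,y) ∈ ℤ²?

translate: b→4 (≡-12 mod 16), so (8,-12,7)→(8,4,3)
flip: (8,4,3)→(3,-4,8)
translate: b→2 (≡-4 mod 6), so (3,-4,8)→(3,2,7)
reduced (well bottom): (3,2,7) with a≤c, −a<b≤a
well minimum = a = 3

3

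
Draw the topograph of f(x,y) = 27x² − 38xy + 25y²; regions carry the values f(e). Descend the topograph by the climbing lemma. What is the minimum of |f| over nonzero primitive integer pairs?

translate: b→16 (≡-38 mod 54), so (27,-38,25)→(27,16,14)
flip: (27,16,14)→(14,-16,27)
translate: b→12 (≡-16 mod 28), so (14,-16,27)→(14,12,25)
reduced (well bottom): (14,12,25) with a≤c, −a<b≤a
well minimum = a = 14

14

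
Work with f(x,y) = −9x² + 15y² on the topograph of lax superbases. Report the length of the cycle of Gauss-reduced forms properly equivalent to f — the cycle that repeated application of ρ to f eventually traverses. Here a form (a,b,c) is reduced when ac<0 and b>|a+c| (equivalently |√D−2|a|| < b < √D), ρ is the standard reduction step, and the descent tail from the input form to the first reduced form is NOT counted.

D = 540, ⌊√D⌋ = 23
descent: ρ → (15,0,-9)
descent: ρ → (-9,18,6)  [lands on river]
river: ρ → (6,18,-9)
ρ-cycle length = 2 (tail of 2 descent steps not counted)

2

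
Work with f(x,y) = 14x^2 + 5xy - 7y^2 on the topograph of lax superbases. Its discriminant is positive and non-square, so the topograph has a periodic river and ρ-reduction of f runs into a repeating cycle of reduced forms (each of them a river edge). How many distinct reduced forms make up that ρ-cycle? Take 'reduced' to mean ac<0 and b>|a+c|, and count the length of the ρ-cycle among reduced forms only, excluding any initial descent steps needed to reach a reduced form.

D = 417, ⌊√D⌋ = 20
descent: ρ → (-7,9,12)  [lands on river]
river: ρ → (12,15,-4)
river: ρ → (-4,17,8)
river: ρ → (8,15,-6)
river: ρ → (-6,9,14)
river: ρ → (14,19,-1)
river: ρ → (-1,19,14)
river: ρ → (14,9,-6)
river: ρ → (-6,15,8)
river: ρ → (8,17,-4)
river: ρ → (-4,15,12)
river: ρ → (12,9,-7)
river: ρ → (-7,19,2)
river: ρ → (2,17,-16)
river: ρ → (-16,15,3)
river: ρ → (3,15,-16)
river: ρ → (-16,17,2)
river: ρ → (2,19,-7)
ρ-cycle length = 18 (tail of 1 descent step not counted)

18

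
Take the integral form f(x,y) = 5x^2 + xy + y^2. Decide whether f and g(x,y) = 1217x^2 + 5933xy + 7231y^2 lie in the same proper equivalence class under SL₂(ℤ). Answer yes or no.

D₁ = -19, D₂ = -19
f: flip: (5,1,1)→(1,-1,5)
f: translate: b→1 (≡-1 mod 2), so (1,-1,5)→(1,1,5)
f: reduced (well bottom): (1,1,5) with a≤c, −a<b≤a
g: translate: b→1065 (≡5933 mod 2434), so (1217,5933,7231)→(1217,1065,233)
g: flip: (1217,1065,233)→(233,-1065,1217)
g: translate: b→-133 (≡-1065 mod 466), so (233,-1065,1217)→(233,-133,19)
g: flip: (233,-133,19)→(19,133,233)
g: translate: b→19 (≡133 mod 38), so (19,133,233)→(19,19,5)
g: flip: (19,19,5)→(5,-19,19)
g: translate: b→1 (≡-19 mod 10), so (5,-19,19)→(5,1,1)
g: flip: (5,1,1)→(1,-1,5)
g: translate: b→1 (≡-1 mod 2), so (1,-1,5)→(1,1,5)
g: reduced (well bottom): (1,1,5) with a≤c, −a<b≤a
reduced forms (1, 1, 5) vs (1, 1, 5) ⇒ equivalent

yes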